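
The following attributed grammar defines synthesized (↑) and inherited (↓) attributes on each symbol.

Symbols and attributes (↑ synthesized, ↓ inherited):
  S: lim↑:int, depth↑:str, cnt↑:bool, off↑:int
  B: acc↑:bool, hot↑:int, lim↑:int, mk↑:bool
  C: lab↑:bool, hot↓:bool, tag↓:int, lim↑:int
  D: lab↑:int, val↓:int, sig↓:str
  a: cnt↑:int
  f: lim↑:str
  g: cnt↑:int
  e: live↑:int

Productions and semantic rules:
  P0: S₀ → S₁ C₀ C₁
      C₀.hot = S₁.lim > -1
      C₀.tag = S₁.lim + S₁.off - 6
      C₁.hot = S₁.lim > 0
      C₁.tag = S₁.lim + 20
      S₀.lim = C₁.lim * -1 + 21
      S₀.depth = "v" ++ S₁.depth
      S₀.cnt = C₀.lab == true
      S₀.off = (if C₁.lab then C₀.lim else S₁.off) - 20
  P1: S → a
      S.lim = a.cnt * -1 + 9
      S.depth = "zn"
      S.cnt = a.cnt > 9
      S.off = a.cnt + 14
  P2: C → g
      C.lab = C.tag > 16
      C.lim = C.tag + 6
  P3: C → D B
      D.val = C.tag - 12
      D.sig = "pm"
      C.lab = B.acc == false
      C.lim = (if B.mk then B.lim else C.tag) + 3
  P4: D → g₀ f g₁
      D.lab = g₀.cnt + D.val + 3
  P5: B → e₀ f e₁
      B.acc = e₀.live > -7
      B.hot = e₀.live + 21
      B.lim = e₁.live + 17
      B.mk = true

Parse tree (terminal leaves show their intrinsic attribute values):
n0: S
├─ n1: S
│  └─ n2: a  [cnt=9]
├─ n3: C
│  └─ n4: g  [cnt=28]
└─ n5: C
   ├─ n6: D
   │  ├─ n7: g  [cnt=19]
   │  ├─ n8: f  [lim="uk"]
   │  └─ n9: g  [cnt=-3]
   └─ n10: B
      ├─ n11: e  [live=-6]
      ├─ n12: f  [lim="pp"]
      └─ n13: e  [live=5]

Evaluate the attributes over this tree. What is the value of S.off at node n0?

1. n2.cnt = 9  [terminal]
2. n1.lim = 0  [a.cnt * -1 + 9]
3. n1.depth = "zn"  ["zn"]
4. n1.cnt = false  [a.cnt > 9]
5. n1.off = 23  [a.cnt + 14]
6. n3.hot = true  [S₁.lim > -1]
7. n3.tag = 17  [S₁.lim + S₁.off - 6]
8. n4.cnt = 28  [terminal]
9. n3.lab = true  [C.tag > 16]
10. n3.lim = 23  [C.tag + 6]
11. n5.hot = false  [S₁.lim > 0]
12. n5.tag = 20  [S₁.lim + 20]
13. n6.val = 8  [C.tag - 12]
14. n6.sig = "pm"  ["pm"]
15. n7.cnt = 19  [terminal]
16. n8.lim = "uk"  [terminal]
17. n9.cnt = -3  [terminal]
18. n6.lab = 30  [g₀.cnt + D.val + 3]
19. n11.live = -6  [terminal]
20. n12.lim = "pp"  [terminal]
21. n13.live = 5  [terminal]
22. n10.acc = true  [e₀.live > -7]
23. n10.hot = 15  [e₀.live + 21]
24. n10.lim = 22  [e₁.live + 17]
25. n10.mk = true  [true]
26. n5.lab = false  [B.acc == false]
27. n5.lim = 25  [(if B.mk then B.lim else C.tag) + 3]
28. n0.lim = -4  [C₁.lim * -1 + 21]
29. n0.depth = "vzn"  ["v" ++ S₁.depth]
30. n0.cnt = true  [C₀.lab == true]
31. n0.off = 3  [(if C₁.lab then C₀.lim else S₁.off) - 20]

3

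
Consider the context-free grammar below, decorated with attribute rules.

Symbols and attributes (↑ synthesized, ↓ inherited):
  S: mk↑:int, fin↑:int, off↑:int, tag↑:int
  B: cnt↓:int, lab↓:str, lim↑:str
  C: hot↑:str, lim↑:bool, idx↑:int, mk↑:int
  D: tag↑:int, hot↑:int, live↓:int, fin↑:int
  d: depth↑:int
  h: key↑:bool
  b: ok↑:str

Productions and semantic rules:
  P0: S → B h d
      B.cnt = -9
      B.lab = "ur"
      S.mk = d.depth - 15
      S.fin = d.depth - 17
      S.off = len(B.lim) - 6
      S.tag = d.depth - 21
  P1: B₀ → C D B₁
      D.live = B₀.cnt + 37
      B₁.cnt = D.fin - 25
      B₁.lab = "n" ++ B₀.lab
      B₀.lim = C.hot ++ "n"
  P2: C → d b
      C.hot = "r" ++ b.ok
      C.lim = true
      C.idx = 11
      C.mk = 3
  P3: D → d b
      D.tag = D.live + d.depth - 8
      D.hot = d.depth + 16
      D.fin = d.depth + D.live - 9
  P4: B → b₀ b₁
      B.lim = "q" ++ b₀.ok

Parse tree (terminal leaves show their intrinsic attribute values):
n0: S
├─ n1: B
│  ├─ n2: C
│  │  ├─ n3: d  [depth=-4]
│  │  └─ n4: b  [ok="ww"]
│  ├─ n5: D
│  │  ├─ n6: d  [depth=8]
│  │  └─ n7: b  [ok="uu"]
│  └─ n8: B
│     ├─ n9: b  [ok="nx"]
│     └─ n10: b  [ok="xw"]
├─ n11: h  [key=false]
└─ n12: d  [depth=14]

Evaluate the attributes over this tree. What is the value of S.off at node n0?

-2

1. n1.cnt = -9  [-9]
2. n1.lab = "ur"  ["ur"]
3. n3.depth = -4  [terminal]
4. n4.ok = "ww"  [terminal]
5. n2.hot = "rww"  ["r" ++ b.ok]
6. n2.lim = true  [true]
7. n2.idx = 11  [11]
8. n2.mk = 3  [3]
9. n5.live = 28  [B₀.cnt + 37]
10. n6.depth = 8  [terminal]
11. n7.ok = "uu"  [terminal]
12. n5.tag = 28  [D.live + d.depth - 8]
13. n5.hot = 24  [d.depth + 16]
14. n5.fin = 27  [d.depth + D.live - 9]
15. n8.cnt = 2  [D.fin - 25]
16. n8.lab = "nur"  ["n" ++ B₀.lab]
17. n9.ok = "nx"  [terminal]
18. n10.ok = "xw"  [terminal]
19. n8.lim = "qnx"  ["q" ++ b₀.ok]
20. n1.lim = "rwwn"  [C.hot ++ "n"]
21. n11.key = false  [terminal]
22. n12.depth = 14  [terminal]
23. n0.mk = -1  [d.depth - 15]
24. n0.fin = -3  [d.depth - 17]
25. n0.off = -2  [len(B.lim) - 6]
26. n0.tag = -7  [d.depth - 21]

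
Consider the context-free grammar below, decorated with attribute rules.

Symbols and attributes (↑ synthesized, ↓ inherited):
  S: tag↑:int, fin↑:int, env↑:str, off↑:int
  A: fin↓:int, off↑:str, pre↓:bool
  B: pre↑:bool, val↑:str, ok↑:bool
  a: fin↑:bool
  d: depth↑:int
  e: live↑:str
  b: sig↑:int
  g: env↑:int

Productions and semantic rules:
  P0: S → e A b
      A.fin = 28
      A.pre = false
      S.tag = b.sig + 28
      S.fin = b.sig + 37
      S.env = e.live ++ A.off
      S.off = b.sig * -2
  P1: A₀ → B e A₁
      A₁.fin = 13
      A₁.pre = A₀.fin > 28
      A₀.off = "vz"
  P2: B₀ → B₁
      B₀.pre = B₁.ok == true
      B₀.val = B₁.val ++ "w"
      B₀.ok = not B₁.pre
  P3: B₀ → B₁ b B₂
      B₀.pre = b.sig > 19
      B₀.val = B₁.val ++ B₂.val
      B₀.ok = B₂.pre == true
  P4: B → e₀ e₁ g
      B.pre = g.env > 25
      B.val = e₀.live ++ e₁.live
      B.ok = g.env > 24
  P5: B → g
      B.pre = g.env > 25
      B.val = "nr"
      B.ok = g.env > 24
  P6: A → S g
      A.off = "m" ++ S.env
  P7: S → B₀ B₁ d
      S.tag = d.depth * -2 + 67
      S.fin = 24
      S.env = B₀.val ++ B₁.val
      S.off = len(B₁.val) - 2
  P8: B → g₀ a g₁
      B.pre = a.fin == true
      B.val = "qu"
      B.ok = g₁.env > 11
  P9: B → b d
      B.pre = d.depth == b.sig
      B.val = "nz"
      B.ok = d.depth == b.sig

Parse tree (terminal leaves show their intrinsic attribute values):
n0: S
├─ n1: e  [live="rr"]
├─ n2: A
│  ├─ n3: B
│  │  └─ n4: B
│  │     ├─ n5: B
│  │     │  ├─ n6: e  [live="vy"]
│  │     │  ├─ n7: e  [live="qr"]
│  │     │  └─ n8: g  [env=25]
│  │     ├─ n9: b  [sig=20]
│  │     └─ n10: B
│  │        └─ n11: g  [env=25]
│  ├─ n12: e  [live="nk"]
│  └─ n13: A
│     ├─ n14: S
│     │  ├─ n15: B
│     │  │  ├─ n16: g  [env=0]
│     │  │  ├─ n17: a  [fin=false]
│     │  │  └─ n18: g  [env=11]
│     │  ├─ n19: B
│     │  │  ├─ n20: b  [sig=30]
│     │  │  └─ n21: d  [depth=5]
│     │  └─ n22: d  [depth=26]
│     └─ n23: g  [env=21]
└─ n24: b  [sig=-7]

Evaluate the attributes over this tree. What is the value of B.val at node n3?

1. n1.live = "rr"  [terminal]
2. n2.fin = 28  [28]
3. n2.pre = false  [false]
4. n6.live = "vy"  [terminal]
5. n7.live = "qr"  [terminal]
6. n8.env = 25  [terminal]
7. n5.pre = false  [g.env > 25]
8. n5.val = "vyqr"  [e₀.live ++ e₁.live]
9. n5.ok = true  [g.env > 24]
10. n9.sig = 20  [terminal]
11. n11.env = 25  [terminal]
12. n10.pre = false  [g.env > 25]
13. n10.val = "nr"  ["nr"]
14. n10.ok = true  [g.env > 24]
15. n4.pre = true  [b.sig > 19]
16. n4.val = "vyqrnr"  [B₁.val ++ B₂.val]
17. n4.ok = false  [B₂.pre == true]
18. n3.pre = false  [B₁.ok == true]
19. n3.val = "vyqrnrw"  [B₁.val ++ "w"]
20. n3.ok = false  [not B₁.pre]
21. n12.live = "nk"  [terminal]
22. n13.fin = 13  [13]
23. n13.pre = false  [A₀.fin > 28]
24. n16.env = 0  [terminal]
25. n17.fin = false  [terminal]
26. n18.env = 11  [terminal]
27. n15.pre = false  [a.fin == true]
28. n15.val = "qu"  ["qu"]
29. n15.ok = false  [g₁.env > 11]
30. n20.sig = 30  [terminal]
31. n21.depth = 5  [terminal]
32. n19.pre = false  [d.depth == b.sig]
33. n19.val = "nz"  ["nz"]
34. n19.ok = false  [d.depth == b.sig]
35. n22.depth = 26  [terminal]
36. n14.tag = 15  [d.depth * -2 + 67]
37. n14.fin = 24  [24]
38. n14.env = "qunz"  [B₀.val ++ B₁.val]
39. n14.off = 0  [len(B₁.val) - 2]
40. n23.env = 21  [terminal]
41. n13.off = "mqunz"  ["m" ++ S.env]
42. n2.off = "vz"  ["vz"]
43. n24.sig = -7  [terminal]
44. n0.tag = 21  [b.sig + 28]
45. n0.fin = 30  [b.sig + 37]
46. n0.env = "rrvz"  [e.live ++ A.off]
47. n0.off = 14  [b.sig * -2]

"vyqrnrw"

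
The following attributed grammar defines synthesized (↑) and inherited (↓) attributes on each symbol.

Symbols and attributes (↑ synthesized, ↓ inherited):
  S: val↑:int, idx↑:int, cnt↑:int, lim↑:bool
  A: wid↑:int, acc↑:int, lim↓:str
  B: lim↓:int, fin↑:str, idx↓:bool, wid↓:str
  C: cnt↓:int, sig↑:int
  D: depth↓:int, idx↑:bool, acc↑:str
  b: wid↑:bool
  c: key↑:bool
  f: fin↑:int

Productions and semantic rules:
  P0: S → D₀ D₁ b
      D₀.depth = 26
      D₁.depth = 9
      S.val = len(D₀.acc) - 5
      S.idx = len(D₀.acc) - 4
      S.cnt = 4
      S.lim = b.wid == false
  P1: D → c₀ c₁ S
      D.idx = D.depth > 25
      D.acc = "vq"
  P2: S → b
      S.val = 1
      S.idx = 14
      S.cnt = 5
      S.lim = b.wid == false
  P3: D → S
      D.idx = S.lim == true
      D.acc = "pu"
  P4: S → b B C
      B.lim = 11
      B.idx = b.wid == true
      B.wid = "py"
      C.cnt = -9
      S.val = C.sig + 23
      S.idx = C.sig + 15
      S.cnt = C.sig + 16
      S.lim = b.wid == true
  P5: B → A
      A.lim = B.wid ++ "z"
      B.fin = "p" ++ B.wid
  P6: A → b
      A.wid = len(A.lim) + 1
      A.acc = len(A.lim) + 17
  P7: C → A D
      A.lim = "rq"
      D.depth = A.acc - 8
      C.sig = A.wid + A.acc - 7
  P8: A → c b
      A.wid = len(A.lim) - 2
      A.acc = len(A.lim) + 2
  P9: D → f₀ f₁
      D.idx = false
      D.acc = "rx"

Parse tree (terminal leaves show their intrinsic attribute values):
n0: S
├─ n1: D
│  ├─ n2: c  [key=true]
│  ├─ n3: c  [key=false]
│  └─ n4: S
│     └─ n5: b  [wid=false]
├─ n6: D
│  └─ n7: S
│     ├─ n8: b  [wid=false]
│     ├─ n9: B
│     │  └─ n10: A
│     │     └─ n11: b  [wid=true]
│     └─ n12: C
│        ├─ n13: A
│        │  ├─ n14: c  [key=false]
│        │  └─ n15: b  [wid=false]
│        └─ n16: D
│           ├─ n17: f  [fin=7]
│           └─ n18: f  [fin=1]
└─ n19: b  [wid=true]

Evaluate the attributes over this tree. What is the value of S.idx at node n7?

12

1. n1.depth = 26  [26]
2. n2.key = true  [terminal]
3. n3.key = false  [terminal]
4. n5.wid = false  [terminal]
5. n4.val = 1  [1]
6. n4.idx = 14  [14]
7. n4.cnt = 5  [5]
8. n4.lim = true  [b.wid == false]
9. n1.idx = true  [D.depth > 25]
10. n1.acc = "vq"  ["vq"]
11. n6.depth = 9  [9]
12. n8.wid = false  [terminal]
13. n9.lim = 11  [11]
14. n9.idx = false  [b.wid == true]
15. n9.wid = "py"  ["py"]
16. n10.lim = "pyz"  [B.wid ++ "z"]
17. n11.wid = true  [terminal]
18. n10.wid = 4  [len(A.lim) + 1]
19. n10.acc = 20  [len(A.lim) + 17]
20. n9.fin = "ppy"  ["p" ++ B.wid]
21. n12.cnt = -9  [-9]
22. n13.lim = "rq"  ["rq"]
23. n14.key = false  [terminal]
24. n15.wid = false  [terminal]
25. n13.wid = 0  [len(A.lim) - 2]
26. n13.acc = 4  [len(A.lim) + 2]
27. n16.depth = -4  [A.acc - 8]
28. n17.fin = 7  [terminal]
29. n18.fin = 1  [terminal]
30. n16.idx = false  [false]
31. n16.acc = "rx"  ["rx"]
32. n12.sig = -3  [A.wid + A.acc - 7]
33. n7.val = 20  [C.sig + 23]
34. n7.idx = 12  [C.sig + 15]
35. n7.cnt = 13  [C.sig + 16]
36. n7.lim = false  [b.wid == true]
37. n6.idx = false  [S.lim == true]
38. n6.acc = "pu"  ["pu"]
39. n19.wid = true  [terminal]
40. n0.val = -3  [len(D₀.acc) - 5]
41. n0.idx = -2  [len(D₀.acc) - 4]
42. n0.cnt = 4  [4]
43. n0.lim = false  [b.wid == false]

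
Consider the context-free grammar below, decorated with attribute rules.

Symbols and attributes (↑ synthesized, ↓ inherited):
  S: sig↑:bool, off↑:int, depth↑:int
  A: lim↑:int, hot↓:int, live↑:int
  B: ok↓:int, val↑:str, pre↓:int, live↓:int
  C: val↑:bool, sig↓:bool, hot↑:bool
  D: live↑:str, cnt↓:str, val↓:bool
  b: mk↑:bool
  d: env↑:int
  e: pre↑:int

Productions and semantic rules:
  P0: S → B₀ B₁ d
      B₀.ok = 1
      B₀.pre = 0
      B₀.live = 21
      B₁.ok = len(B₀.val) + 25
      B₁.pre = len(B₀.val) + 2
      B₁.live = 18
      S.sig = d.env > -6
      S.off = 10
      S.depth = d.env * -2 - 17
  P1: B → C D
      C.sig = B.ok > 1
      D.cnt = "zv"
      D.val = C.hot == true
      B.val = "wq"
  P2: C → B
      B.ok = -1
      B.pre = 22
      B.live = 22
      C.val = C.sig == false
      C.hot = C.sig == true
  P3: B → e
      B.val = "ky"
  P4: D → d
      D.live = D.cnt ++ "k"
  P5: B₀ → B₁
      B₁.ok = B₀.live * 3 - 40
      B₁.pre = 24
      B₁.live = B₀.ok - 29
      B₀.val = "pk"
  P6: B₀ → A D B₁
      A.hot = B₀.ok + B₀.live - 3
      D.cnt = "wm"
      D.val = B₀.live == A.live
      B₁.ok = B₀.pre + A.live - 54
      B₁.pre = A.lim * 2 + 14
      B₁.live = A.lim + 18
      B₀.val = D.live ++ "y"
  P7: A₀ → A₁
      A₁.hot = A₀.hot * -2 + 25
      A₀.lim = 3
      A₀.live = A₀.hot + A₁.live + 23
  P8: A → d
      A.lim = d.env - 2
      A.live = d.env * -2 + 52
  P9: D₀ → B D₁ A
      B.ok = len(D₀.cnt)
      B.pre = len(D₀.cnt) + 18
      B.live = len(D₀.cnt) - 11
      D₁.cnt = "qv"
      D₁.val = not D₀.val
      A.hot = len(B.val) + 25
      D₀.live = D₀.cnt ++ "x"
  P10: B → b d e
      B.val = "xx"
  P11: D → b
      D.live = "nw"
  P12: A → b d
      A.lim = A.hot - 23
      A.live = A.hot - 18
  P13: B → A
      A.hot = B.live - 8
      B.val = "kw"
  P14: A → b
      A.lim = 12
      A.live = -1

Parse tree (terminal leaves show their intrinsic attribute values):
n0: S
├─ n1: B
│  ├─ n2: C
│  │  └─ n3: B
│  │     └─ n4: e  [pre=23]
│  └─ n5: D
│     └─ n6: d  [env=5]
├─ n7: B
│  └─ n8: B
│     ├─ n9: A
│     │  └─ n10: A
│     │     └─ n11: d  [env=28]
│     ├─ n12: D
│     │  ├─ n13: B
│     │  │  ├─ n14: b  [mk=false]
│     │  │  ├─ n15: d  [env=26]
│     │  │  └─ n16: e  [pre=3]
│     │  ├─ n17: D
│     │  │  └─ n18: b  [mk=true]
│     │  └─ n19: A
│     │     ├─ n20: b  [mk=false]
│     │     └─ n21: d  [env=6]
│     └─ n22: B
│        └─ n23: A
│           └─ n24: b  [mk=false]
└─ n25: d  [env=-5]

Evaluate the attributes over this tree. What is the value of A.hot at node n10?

7

1. n1.ok = 1  [1]
2. n1.pre = 0  [0]
3. n1.live = 21  [21]
4. n2.sig = false  [B.ok > 1]
5. n3.ok = -1  [-1]
6. n3.pre = 22  [22]
7. n3.live = 22  [22]
8. n4.pre = 23  [terminal]
9. n3.val = "ky"  ["ky"]
10. n2.val = true  [C.sig == false]
11. n2.hot = false  [C.sig == true]
12. n5.cnt = "zv"  ["zv"]
13. n5.val = false  [C.hot == true]
14. n6.env = 5  [terminal]
15. n5.live = "zvk"  [D.cnt ++ "k"]
16. n1.val = "wq"  ["wq"]
17. n7.ok = 27  [len(B₀.val) + 25]
18. n7.pre = 4  [len(B₀.val) + 2]
19. n7.live = 18  [18]
20. n8.ok = 14  [B₀.live * 3 - 40]
21. n8.pre = 24  [24]
22. n8.live = -2  [B₀.ok - 29]
23. n9.hot = 9  [B₀.ok + B₀.live - 3]
24. n10.hot = 7  [A₀.hot * -2 + 25]
25. n11.env = 28  [terminal]
26. n10.lim = 26  [d.env - 2]
27. n10.live = -4  [d.env * -2 + 52]
28. n9.lim = 3  [3]
29. n9.live = 28  [A₀.hot + A₁.live + 23]
30. n12.cnt = "wm"  ["wm"]
31. n12.val = false  [B₀.live == A.live]
32. n13.ok = 2  [len(D₀.cnt)]
33. n13.pre = 20  [len(D₀.cnt) + 18]
34. n13.live = -9  [len(D₀.cnt) - 11]
35. n14.mk = false  [terminal]
36. n15.env = 26  [terminal]
37. n16.pre = 3  [terminal]
38. n13.val = "xx"  ["xx"]
39. n17.cnt = "qv"  ["qv"]
40. n17.val = true  [not D₀.val]
41. n18.mk = true  [terminal]
42. n17.live = "nw"  ["nw"]
43. n19.hot = 27  [len(B.val) + 25]
44. n20.mk = false  [terminal]
45. n21.env = 6  [terminal]
46. n19.lim = 4  [A.hot - 23]
47. n19.live = 9  [A.hot - 18]
48. n12.live = "wmx"  [D₀.cnt ++ "x"]
49. n22.ok = -2  [B₀.pre + A.live - 54]
50. n22.pre = 20  [A.lim * 2 + 14]
51. n22.live = 21  [A.lim + 18]
52. n23.hot = 13  [B.live - 8]
53. n24.mk = false  [terminal]
54. n23.lim = 12  [12]
55. n23.live = -1  [-1]
56. n22.val = "kw"  ["kw"]
57. n8.val = "wmxy"  [D.live ++ "y"]
58. n7.val = "pk"  ["pk"]
59. n25.env = -5  [terminal]
60. n0.sig = true  [d.env > -6]
61. n0.off = 10  [10]
62. n0.depth = -7  [d.env * -2 - 17]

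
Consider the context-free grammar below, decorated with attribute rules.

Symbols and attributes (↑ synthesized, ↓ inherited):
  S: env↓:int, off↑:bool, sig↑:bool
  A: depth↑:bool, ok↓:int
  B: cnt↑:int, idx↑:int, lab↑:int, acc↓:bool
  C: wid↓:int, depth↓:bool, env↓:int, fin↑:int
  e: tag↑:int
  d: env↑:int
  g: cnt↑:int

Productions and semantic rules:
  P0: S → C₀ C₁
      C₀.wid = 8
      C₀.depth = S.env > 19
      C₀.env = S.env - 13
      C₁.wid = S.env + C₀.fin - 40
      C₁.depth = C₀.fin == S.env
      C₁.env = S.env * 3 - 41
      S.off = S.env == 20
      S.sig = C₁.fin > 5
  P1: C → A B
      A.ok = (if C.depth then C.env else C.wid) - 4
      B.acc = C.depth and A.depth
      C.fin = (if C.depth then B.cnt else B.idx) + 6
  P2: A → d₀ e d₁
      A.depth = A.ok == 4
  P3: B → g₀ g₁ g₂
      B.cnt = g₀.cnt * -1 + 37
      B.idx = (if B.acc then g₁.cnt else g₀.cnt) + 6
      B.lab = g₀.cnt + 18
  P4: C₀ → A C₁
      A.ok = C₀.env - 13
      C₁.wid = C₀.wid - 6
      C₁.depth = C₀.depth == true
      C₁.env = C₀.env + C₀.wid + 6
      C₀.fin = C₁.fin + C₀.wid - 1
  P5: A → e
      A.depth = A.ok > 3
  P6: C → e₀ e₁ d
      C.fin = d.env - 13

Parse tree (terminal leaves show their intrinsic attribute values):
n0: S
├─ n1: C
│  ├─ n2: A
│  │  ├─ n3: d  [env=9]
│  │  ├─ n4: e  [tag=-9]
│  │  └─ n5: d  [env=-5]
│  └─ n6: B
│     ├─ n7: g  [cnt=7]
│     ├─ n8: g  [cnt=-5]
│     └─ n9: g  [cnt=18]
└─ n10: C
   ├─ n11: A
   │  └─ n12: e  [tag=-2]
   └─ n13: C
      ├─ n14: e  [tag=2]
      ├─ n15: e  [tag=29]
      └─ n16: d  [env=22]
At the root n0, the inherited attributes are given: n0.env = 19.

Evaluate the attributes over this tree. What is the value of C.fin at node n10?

1. n0.env = 19  [given at root]
2. n1.wid = 8  [8]
3. n1.depth = false  [S.env > 19]
4. n1.env = 6  [S.env - 13]
5. n2.ok = 4  [(if C.depth then C.env else C.wid) - 4]
6. n3.env = 9  [terminal]
7. n4.tag = -9  [terminal]
8. n5.env = -5  [terminal]
9. n2.depth = true  [A.ok == 4]
10. n6.acc = false  [C.depth and A.depth]
11. n7.cnt = 7  [terminal]
12. n8.cnt = -5  [terminal]
13. n9.cnt = 18  [terminal]
14. n6.cnt = 30  [g₀.cnt * -1 + 37]
15. n6.idx = 13  [(if B.acc then g₁.cnt else g₀.cnt) + 6]
16. n6.lab = 25  [g₀.cnt + 18]
17. n1.fin = 19  [(if C.depth then B.cnt else B.idx) + 6]
18. n10.wid = -2  [S.env + C₀.fin - 40]
19. n10.depth = true  [C₀.fin == S.env]
20. n10.env = 16  [S.env * 3 - 41]
21. n11.ok = 3  [C₀.env - 13]
22. n12.tag = -2  [terminal]
23. n11.depth = false  [A.ok > 3]
24. n13.wid = -8  [C₀.wid - 6]
25. n13.depth = true  [C₀.depth == true]
26. n13.env = 20  [C₀.env + C₀.wid + 6]
27. n14.tag = 2  [terminal]
28. n15.tag = 29  [terminal]
29. n16.env = 22  [terminal]
30. n13.fin = 9  [d.env - 13]
31. n10.fin = 6  [C₁.fin + C₀.wid - 1]
32. n0.off = false  [S.env == 20]
33. n0.sig = true  [C₁.fin > 5]

6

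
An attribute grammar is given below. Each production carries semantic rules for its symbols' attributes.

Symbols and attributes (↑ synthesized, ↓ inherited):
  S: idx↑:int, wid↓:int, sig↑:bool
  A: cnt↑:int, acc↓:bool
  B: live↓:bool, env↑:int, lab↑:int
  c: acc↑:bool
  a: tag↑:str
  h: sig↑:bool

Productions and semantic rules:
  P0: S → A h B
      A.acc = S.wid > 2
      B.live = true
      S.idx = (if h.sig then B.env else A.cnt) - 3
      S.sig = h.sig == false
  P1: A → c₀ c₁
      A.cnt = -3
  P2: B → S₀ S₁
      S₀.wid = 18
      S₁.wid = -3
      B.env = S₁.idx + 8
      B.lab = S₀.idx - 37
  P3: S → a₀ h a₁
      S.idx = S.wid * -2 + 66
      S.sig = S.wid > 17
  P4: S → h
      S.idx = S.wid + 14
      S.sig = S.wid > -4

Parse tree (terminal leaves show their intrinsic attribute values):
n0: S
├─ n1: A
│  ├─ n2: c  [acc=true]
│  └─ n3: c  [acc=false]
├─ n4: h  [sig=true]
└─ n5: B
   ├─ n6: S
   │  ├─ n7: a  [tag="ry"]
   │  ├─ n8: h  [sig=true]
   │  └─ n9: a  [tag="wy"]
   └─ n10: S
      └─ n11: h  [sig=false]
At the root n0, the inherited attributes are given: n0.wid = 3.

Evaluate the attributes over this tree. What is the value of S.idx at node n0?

16

1. n0.wid = 3  [given at root]
2. n1.acc = true  [S.wid > 2]
3. n2.acc = true  [terminal]
4. n3.acc = false  [terminal]
5. n1.cnt = -3  [-3]
6. n4.sig = true  [terminal]
7. n5.live = true  [true]
8. n6.wid = 18  [18]
9. n7.tag = "ry"  [terminal]
10. n8.sig = true  [terminal]
11. n9.tag = "wy"  [terminal]
12. n6.idx = 30  [S.wid * -2 + 66]
13. n6.sig = true  [S.wid > 17]
14. n10.wid = -3  [-3]
15. n11.sig = false  [terminal]
16. n10.idx = 11  [S.wid + 14]
17. n10.sig = true  [S.wid > -4]
18. n5.env = 19  [S₁.idx + 8]
19. n5.lab = -7  [S₀.idx - 37]
20. n0.idx = 16  [(if h.sig then B.env else A.cnt) - 3]
21. n0.sig = false  [h.sig == false]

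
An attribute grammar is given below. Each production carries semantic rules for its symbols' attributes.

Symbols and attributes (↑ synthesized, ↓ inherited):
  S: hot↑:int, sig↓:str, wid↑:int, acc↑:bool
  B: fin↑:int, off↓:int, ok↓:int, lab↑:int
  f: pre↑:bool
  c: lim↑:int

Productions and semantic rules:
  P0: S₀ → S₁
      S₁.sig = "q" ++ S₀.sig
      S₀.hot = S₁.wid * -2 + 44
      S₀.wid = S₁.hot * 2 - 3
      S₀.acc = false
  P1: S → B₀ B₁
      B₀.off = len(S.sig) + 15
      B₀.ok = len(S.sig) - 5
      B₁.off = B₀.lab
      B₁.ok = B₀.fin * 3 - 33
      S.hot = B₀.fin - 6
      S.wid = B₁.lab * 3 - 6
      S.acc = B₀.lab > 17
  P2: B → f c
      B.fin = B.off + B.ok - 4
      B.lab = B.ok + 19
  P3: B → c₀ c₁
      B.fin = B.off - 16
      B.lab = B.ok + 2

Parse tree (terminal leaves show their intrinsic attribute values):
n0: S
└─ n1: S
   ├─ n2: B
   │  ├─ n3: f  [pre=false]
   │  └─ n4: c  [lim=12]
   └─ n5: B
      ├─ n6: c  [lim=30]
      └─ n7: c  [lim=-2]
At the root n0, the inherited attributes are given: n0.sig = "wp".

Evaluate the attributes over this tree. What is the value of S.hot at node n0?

1. n0.sig = "wp"  [given at root]
2. n1.sig = "qwp"  ["q" ++ S₀.sig]
3. n2.off = 18  [len(S.sig) + 15]
4. n2.ok = -2  [len(S.sig) - 5]
5. n3.pre = false  [terminal]
6. n4.lim = 12  [terminal]
7. n2.fin = 12  [B.off + B.ok - 4]
8. n2.lab = 17  [B.ok + 19]
9. n5.off = 17  [B₀.lab]
10. n5.ok = 3  [B₀.fin * 3 - 33]
11. n6.lim = 30  [terminal]
12. n7.lim = -2  [terminal]
13. n5.fin = 1  [B.off - 16]
14. n5.lab = 5  [B.ok + 2]
15. n1.hot = 6  [B₀.fin - 6]
16. n1.wid = 9  [B₁.lab * 3 - 6]
17. n1.acc = false  [B₀.lab > 17]
18. n0.hot = 26  [S₁.wid * -2 + 44]
19. n0.wid = 9  [S₁.hot * 2 - 3]
20. n0.acc = false  [false]

26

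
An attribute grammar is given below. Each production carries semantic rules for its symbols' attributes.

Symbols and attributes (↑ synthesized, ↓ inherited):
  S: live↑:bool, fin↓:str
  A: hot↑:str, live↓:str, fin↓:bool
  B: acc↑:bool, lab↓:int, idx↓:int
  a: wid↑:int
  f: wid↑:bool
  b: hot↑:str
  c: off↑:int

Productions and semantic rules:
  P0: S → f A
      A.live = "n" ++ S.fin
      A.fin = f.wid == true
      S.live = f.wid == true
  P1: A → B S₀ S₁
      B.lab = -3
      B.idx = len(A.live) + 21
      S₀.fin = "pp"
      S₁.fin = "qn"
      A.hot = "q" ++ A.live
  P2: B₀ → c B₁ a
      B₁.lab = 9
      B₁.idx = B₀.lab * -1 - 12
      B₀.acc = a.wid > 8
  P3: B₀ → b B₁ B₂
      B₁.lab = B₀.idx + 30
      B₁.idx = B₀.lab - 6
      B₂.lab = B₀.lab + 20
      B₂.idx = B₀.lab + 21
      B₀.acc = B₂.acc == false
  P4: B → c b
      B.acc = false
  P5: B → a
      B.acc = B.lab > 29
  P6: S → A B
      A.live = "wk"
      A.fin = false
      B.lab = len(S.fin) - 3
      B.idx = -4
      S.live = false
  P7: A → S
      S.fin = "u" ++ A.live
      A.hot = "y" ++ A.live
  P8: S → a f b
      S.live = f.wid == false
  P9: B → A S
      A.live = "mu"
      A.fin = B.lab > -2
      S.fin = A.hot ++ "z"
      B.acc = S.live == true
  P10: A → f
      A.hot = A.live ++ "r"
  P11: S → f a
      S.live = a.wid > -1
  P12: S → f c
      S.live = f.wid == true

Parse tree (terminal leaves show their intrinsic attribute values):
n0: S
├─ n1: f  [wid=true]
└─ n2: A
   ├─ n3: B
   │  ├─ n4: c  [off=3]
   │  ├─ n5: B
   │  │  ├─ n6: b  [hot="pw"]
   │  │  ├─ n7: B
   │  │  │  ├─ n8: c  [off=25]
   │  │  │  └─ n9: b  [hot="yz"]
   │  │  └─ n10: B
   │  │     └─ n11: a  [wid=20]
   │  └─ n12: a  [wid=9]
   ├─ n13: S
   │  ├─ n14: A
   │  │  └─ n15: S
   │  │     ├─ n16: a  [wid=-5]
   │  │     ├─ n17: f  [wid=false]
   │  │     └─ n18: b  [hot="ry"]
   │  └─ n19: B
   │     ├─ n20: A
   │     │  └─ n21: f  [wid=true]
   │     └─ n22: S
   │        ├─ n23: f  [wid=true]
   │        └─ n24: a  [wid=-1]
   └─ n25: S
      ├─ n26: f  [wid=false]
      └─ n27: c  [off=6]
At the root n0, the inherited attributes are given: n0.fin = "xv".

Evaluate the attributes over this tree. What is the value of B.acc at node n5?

1. n0.fin = "xv"  [given at root]
2. n1.wid = true  [terminal]
3. n2.live = "nxv"  ["n" ++ S.fin]
4. n2.fin = true  [f.wid == true]
5. n3.lab = -3  [-3]
6. n3.idx = 24  [len(A.live) + 21]
7. n4.off = 3  [terminal]
8. n5.lab = 9  [9]
9. n5.idx = -9  [B₀.lab * -1 - 12]
10. n6.hot = "pw"  [terminal]
11. n7.lab = 21  [B₀.idx + 30]
12. n7.idx = 3  [B₀.lab - 6]
13. n8.off = 25  [terminal]
14. n9.hot = "yz"  [terminal]
15. n7.acc = false  [false]
16. n10.lab = 29  [B₀.lab + 20]
17. n10.idx = 30  [B₀.lab + 21]
18. n11.wid = 20  [terminal]
19. n10.acc = false  [B.lab > 29]
20. n5.acc = true  [B₂.acc == false]
21. n12.wid = 9  [terminal]
22. n3.acc = true  [a.wid > 8]
23. n13.fin = "pp"  ["pp"]
24. n14.live = "wk"  ["wk"]
25. n14.fin = false  [false]
26. n15.fin = "uwk"  ["u" ++ A.live]
27. n16.wid = -5  [terminal]
28. n17.wid = false  [terminal]
29. n18.hot = "ry"  [terminal]
30. n15.live = true  [f.wid == false]
31. n14.hot = "ywk"  ["y" ++ A.live]
32. n19.lab = -1  [len(S.fin) - 3]
33. n19.idx = -4  [-4]
34. n20.live = "mu"  ["mu"]
35. n20.fin = true  [B.lab > -2]
36. n21.wid = true  [terminal]
37. n20.hot = "mur"  [A.live ++ "r"]
38. n22.fin = "murz"  [A.hot ++ "z"]
39. n23.wid = true  [terminal]
40. n24.wid = -1  [terminal]
41. n22.live = false  [a.wid > -1]
42. n19.acc = false  [S.live == true]
43. n13.live = false  [false]
44. n25.fin = "qn"  ["qn"]
45. n26.wid = false  [terminal]
46. n27.off = 6  [terminal]
47. n25.live = false  [f.wid == true]
48. n2.hot = "qnxv"  ["q" ++ A.live]
49. n0.live = true  [f.wid == true]

true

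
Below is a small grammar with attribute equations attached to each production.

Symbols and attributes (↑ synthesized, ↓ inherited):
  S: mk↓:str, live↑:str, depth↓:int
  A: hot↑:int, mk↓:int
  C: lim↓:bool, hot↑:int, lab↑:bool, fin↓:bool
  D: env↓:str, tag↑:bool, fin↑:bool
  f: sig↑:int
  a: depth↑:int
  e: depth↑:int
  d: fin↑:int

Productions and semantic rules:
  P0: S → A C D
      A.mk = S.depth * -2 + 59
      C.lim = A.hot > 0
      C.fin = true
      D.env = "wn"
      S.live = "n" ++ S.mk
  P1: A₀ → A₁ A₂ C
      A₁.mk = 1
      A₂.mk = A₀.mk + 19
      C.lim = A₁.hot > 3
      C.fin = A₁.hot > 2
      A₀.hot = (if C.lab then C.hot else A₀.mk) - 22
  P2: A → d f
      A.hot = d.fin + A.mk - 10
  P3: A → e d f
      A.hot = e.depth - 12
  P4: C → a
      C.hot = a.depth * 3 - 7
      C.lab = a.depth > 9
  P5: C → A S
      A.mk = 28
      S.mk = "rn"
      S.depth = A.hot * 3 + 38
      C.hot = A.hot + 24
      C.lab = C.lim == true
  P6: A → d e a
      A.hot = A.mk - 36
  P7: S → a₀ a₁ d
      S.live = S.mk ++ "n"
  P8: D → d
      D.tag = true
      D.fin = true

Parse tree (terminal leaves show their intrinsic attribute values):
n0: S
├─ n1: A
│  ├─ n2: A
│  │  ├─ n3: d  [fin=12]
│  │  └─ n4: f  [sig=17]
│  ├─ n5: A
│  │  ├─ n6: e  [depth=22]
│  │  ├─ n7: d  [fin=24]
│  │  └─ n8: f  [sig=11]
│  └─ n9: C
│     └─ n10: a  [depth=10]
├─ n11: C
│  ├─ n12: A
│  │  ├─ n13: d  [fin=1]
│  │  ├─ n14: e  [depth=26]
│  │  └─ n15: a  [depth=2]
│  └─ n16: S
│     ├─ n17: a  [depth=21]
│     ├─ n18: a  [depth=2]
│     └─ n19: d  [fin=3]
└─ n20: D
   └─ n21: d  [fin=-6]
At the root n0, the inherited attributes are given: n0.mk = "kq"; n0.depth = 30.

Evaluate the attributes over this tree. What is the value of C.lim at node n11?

1. n0.mk = "kq"  [given at root]
2. n0.depth = 30  [given at root]
3. n1.mk = -1  [S.depth * -2 + 59]
4. n2.mk = 1  [1]
5. n3.fin = 12  [terminal]
6. n4.sig = 17  [terminal]
7. n2.hot = 3  [d.fin + A.mk - 10]
8. n5.mk = 18  [A₀.mk + 19]
9. n6.depth = 22  [terminal]
10. n7.fin = 24  [terminal]
11. n8.sig = 11  [terminal]
12. n5.hot = 10  [e.depth - 12]
13. n9.lim = false  [A₁.hot > 3]
14. n9.fin = true  [A₁.hot > 2]
15. n10.depth = 10  [terminal]
16. n9.hot = 23  [a.depth * 3 - 7]
17. n9.lab = true  [a.depth > 9]
18. n1.hot = 1  [(if C.lab then C.hot else A₀.mk) - 22]
19. n11.lim = true  [A.hot > 0]
20. n11.fin = true  [true]
21. n12.mk = 28  [28]
22. n13.fin = 1  [terminal]
23. n14.depth = 26  [terminal]
24. n15.depth = 2  [terminal]
25. n12.hot = -8  [A.mk - 36]
26. n16.mk = "rn"  ["rn"]
27. n16.depth = 14  [A.hot * 3 + 38]
28. n17.depth = 21  [terminal]
29. n18.depth = 2  [terminal]
30. n19.fin = 3  [terminal]
31. n16.live = "rnn"  [S.mk ++ "n"]
32. n11.hot = 16  [A.hot + 24]
33. n11.lab = true  [C.lim == true]
34. n20.env = "wn"  ["wn"]
35. n21.fin = -6  [terminal]
36. n20.tag = true  [true]
37. n20.fin = true  [true]
38. n0.live = "nkq"  ["n" ++ S.mk]

true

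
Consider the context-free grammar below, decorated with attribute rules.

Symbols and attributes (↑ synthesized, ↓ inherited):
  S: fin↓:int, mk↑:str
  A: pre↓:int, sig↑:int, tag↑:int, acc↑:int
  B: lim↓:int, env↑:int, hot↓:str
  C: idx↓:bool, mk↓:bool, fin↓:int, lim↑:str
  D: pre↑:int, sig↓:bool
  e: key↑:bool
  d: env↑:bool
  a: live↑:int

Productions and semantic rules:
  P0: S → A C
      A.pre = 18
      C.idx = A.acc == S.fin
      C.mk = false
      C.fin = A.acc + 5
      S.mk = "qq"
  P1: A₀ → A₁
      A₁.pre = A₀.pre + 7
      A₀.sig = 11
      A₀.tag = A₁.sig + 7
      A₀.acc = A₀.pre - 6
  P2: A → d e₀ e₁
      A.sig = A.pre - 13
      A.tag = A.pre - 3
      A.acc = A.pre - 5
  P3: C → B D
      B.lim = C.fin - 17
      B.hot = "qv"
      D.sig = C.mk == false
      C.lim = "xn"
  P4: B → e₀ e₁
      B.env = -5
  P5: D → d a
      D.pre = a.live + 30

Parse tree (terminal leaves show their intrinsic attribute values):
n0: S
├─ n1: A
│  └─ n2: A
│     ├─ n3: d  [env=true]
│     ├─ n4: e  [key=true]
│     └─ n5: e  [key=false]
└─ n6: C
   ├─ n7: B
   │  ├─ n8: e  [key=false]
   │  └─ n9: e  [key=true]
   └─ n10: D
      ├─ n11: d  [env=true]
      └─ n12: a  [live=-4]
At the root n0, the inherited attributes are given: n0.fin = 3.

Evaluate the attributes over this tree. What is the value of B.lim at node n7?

1. n0.fin = 3  [given at root]
2. n1.pre = 18  [18]
3. n2.pre = 25  [A₀.pre + 7]
4. n3.env = true  [terminal]
5. n4.key = true  [terminal]
6. n5.key = false  [terminal]
7. n2.sig = 12  [A.pre - 13]
8. n2.tag = 22  [A.pre - 3]
9. n2.acc = 20  [A.pre - 5]
10. n1.sig = 11  [11]
11. n1.tag = 19  [A₁.sig + 7]
12. n1.acc = 12  [A₀.pre - 6]
13. n6.idx = false  [A.acc == S.fin]
14. n6.mk = false  [false]
15. n6.fin = 17  [A.acc + 5]
16. n7.lim = 0  [C.fin - 17]
17. n7.hot = "qv"  ["qv"]
18. n8.key = false  [terminal]
19. n9.key = true  [terminal]
20. n7.env = -5  [-5]
21. n10.sig = true  [C.mk == false]
22. n11.env = true  [terminal]
23. n12.live = -4  [terminal]
24. n10.pre = 26  [a.live + 30]
25. n6.lim = "xn"  ["xn"]
26. n0.mk = "qq"  ["qq"]

0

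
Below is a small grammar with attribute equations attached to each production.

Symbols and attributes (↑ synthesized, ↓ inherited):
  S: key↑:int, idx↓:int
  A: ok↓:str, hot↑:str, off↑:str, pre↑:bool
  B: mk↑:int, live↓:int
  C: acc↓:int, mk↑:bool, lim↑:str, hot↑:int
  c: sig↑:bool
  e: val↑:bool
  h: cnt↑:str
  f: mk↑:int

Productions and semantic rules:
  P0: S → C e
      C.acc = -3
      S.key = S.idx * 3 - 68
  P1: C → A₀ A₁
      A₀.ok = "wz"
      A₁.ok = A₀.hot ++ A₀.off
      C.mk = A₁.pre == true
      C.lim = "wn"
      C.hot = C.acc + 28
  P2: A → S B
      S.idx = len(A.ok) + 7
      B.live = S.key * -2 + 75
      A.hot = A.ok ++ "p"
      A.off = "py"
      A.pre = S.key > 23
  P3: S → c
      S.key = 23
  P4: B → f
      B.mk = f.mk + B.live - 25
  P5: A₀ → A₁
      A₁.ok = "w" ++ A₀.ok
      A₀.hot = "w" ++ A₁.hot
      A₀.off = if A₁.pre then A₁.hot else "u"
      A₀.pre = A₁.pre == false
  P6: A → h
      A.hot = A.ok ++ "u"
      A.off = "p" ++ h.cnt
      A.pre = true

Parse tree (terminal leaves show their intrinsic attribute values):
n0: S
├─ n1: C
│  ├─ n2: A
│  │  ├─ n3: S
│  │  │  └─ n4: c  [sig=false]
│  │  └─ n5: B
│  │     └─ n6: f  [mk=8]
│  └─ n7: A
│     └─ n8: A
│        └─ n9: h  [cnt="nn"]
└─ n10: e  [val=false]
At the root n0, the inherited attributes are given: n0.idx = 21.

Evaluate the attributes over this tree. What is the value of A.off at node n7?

1. n0.idx = 21  [given at root]
2. n1.acc = -3  [-3]
3. n2.ok = "wz"  ["wz"]
4. n3.idx = 9  [len(A.ok) + 7]
5. n4.sig = false  [terminal]
6. n3.key = 23  [23]
7. n5.live = 29  [S.key * -2 + 75]
8. n6.mk = 8  [terminal]
9. n5.mk = 12  [f.mk + B.live - 25]
10. n2.hot = "wzp"  [A.ok ++ "p"]
11. n2.off = "py"  ["py"]
12. n2.pre = false  [S.key > 23]
13. n7.ok = "wzppy"  [A₀.hot ++ A₀.off]
14. n8.ok = "wwzppy"  ["w" ++ A₀.ok]
15. n9.cnt = "nn"  [terminal]
16. n8.hot = "wwzppyu"  [A.ok ++ "u"]
17. n8.off = "pnn"  ["p" ++ h.cnt]
18. n8.pre = true  [true]
19. n7.hot = "wwwzppyu"  ["w" ++ A₁.hot]
20. n7.off = "wwzppyu"  [if A₁.pre then A₁.hot else "u"]
21. n7.pre = false  [A₁.pre == false]
22. n1.mk = false  [A₁.pre == true]
23. n1.lim = "wn"  ["wn"]
24. n1.hot = 25  [C.acc + 28]
25. n10.val = false  [terminal]
26. n0.key = -5  [S.idx * 3 - 68]

"wwzppyu"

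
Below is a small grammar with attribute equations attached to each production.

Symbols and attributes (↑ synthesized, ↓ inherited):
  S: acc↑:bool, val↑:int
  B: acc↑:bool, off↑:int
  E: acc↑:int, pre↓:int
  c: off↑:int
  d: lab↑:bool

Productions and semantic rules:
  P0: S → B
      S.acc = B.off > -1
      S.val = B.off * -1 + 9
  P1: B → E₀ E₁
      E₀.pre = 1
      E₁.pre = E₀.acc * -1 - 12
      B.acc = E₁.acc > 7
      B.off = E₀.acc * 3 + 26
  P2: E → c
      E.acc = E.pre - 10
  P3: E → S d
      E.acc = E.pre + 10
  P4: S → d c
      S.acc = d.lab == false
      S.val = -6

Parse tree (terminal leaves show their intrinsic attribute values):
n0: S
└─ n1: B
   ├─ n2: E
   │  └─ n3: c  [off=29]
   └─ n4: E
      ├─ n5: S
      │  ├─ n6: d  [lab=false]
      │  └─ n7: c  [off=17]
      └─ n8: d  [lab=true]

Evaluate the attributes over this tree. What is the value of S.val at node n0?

10

1. n2.pre = 1  [1]
2. n3.off = 29  [terminal]
3. n2.acc = -9  [E.pre - 10]
4. n4.pre = -3  [E₀.acc * -1 - 12]
5. n6.lab = false  [terminal]
6. n7.off = 17  [terminal]
7. n5.acc = true  [d.lab == false]
8. n5.val = -6  [-6]
9. n8.lab = true  [terminal]
10. n4.acc = 7  [E.pre + 10]
11. n1.acc = false  [E₁.acc > 7]
12. n1.off = -1  [E₀.acc * 3 + 26]
13. n0.acc = false  [B.off > -1]
14. n0.val = 10  [B.off * -1 + 9]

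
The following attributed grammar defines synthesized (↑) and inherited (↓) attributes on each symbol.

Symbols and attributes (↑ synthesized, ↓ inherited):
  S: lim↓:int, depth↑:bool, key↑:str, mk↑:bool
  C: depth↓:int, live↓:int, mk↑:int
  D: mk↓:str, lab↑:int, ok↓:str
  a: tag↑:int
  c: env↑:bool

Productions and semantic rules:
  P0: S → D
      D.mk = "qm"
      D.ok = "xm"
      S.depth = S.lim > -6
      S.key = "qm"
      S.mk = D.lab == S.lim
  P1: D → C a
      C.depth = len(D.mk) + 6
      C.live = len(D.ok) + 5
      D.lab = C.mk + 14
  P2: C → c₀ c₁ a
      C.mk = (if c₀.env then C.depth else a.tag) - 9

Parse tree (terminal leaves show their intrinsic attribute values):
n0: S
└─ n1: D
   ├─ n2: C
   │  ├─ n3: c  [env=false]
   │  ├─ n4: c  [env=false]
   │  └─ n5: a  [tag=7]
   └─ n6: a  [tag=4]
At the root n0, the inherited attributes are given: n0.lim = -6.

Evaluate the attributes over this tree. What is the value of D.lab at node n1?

1. n0.lim = -6  [given at root]
2. n1.mk = "qm"  ["qm"]
3. n1.ok = "xm"  ["xm"]
4. n2.depth = 8  [len(D.mk) + 6]
5. n2.live = 7  [len(D.ok) + 5]
6. n3.env = false  [terminal]
7. n4.env = false  [terminal]
8. n5.tag = 7  [terminal]
9. n2.mk = -2  [(if c₀.env then C.depth else a.tag) - 9]
10. n6.tag = 4  [terminal]
11. n1.lab = 12  [C.mk + 14]
12. n0.depth = false  [S.lim > -6]
13. n0.key = "qm"  ["qm"]
14. n0.mk = false  [D.lab == S.lim]

12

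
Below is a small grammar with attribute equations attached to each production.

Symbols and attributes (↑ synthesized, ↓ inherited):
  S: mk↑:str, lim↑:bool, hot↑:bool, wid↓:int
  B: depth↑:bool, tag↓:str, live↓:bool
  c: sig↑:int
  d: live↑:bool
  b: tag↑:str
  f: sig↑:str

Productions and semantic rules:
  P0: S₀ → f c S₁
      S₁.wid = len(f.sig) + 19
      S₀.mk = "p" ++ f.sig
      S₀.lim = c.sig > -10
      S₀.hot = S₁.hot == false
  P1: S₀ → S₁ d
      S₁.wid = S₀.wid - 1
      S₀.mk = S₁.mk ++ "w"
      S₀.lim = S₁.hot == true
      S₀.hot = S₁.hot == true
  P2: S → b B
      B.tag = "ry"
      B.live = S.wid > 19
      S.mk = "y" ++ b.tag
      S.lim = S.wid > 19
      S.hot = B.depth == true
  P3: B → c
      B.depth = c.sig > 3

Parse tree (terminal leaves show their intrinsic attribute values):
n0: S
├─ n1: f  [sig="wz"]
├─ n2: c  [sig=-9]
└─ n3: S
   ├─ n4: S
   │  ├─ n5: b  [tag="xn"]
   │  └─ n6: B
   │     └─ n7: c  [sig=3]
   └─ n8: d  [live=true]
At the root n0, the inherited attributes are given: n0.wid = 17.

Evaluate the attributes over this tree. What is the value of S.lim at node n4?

1. n0.wid = 17  [given at root]
2. n1.sig = "wz"  [terminal]
3. n2.sig = -9  [terminal]
4. n3.wid = 21  [len(f.sig) + 19]
5. n4.wid = 20  [S₀.wid - 1]
6. n5.tag = "xn"  [terminal]
7. n6.tag = "ry"  ["ry"]
8. n6.live = true  [S.wid > 19]
9. n7.sig = 3  [terminal]
10. n6.depth = false  [c.sig > 3]
11. n4.mk = "yxn"  ["y" ++ b.tag]
12. n4.lim = true  [S.wid > 19]
13. n4.hot = false  [B.depth == true]
14. n8.live = true  [terminal]
15. n3.mk = "yxnw"  [S₁.mk ++ "w"]
16. n3.lim = false  [S₁.hot == true]
17. n3.hot = false  [S₁.hot == true]
18. n0.mk = "pwz"  ["p" ++ f.sig]
19. n0.lim = true  [c.sig > -10]
20. n0.hot = true  [S₁.hot == false]

true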